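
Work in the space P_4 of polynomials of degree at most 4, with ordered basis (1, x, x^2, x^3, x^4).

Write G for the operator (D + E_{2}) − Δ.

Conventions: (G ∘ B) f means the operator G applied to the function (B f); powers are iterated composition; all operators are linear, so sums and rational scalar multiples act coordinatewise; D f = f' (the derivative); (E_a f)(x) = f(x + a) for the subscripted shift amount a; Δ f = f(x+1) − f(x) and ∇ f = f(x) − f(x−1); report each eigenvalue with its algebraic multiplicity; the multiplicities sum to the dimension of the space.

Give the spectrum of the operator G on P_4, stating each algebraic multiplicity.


λ = 1 (multiplicity 5)

image of 1: 1
image of x: x + 2
image of x^2: x^2 + 4x + 3
image of x^3: x^3 + 6x^2 + 9x + 7
image of x^4: x^4 + 8x^3 + 18x^2 + 28x + 15
the matrix is upper triangular; its diagonal is (1, 1, 1, 1, 1)
for a triangular matrix the eigenvalues are the diagonal entries, with algebraic multiplicity their repetition count


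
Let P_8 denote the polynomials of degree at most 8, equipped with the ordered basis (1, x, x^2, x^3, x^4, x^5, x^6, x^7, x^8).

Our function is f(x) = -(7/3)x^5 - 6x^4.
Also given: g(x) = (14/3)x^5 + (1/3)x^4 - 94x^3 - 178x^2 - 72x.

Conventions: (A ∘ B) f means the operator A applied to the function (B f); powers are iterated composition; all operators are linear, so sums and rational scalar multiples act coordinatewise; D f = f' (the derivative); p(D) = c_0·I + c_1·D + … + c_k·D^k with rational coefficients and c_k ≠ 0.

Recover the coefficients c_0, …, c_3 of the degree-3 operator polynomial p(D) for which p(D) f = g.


D^0 f = -(7/3)x^5 - 6x^4
D^1 f = -(35/3)x^4 - 24x^3
D^2 f = -(140/3)x^3 - 72x^2
D^3 f = -140x^2 - 144x
matching coefficients of g against c_0 f + c_1 Df + … from the top degree down determines the c_i
solution: c_0 = -2, c_1 = 1, c_2 = 3/2, c_3 = 1/2

p(D) = -2·I + D + (3/2)·D^2 + (1/2)·D^3, i.e. c_0 = -2, c_1 = 1, c_2 = 3/2, c_3 = 1/2


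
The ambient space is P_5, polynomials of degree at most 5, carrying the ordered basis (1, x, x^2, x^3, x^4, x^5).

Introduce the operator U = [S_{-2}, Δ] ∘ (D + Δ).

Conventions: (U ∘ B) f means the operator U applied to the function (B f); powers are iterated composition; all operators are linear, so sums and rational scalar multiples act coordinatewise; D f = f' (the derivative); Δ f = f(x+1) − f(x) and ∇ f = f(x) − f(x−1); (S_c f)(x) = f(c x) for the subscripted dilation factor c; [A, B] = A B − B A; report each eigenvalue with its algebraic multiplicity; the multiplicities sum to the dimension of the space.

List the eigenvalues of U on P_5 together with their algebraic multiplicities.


λ = 0 (multiplicity 6)

image of 1: 0
image of x: 0
image of x^2: 12
image of x^3: -72x - 9
image of x^4: 288x^2 + 72x + 66
image of x^5: -960x^3 - 360x^2 - 660x - 75
the matrix is upper triangular; its diagonal is (0, 0, 0, 0, 0, 0)
for a triangular matrix the eigenvalues are the diagonal entries, with algebraic multiplicity their repetition count


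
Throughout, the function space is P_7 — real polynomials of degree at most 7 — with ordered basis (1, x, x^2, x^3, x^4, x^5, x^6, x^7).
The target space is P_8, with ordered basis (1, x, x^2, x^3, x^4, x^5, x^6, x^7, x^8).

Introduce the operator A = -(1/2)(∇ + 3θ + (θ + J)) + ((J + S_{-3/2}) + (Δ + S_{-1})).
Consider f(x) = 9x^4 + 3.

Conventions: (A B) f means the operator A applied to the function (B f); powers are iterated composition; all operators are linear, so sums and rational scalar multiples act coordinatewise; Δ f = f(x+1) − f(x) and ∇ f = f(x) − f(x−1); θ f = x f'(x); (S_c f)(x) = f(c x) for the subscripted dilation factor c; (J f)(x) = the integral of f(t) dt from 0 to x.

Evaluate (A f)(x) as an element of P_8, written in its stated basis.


∇ f = 36x^3 - 54x^2 + 36x - 9
θ f = 36x^4
(3θ) f = 108x^4
θ f = 36x^4
J f = (9/5)x^5 + 3x
(θ + J) f = (9/5)x^5 + 36x^4 + 3x
(∇ + 3θ + (θ + J)) f = (9/5)x^5 + 144x^4 + 36x^3 - 54x^2 + 39x - 9
(-(1/2)(∇ + 3θ + (θ + J))) f = -(9/10)x^5 - 72x^4 - 18x^3 + 27x^2 - (39/2)x + 9/2
J f = (9/5)x^5 + 3x
S_{-3/2} f = (729/16)x^4 + 3
(J + S_{-3/2}) f = (9/5)x^5 + (729/16)x^4 + 3x + 3
Δ f = 36x^3 + 54x^2 + 36x + 9
S_{-1} f = 9x^4 + 3
(Δ + S_{-1}) f = 9x^4 + 36x^3 + 54x^2 + 36x + 12
((J + S_{-3/2}) + (Δ + S_{-1})) f = (9/5)x^5 + (873/16)x^4 + 36x^3 + 54x^2 + 39x + 15
(-(1/2)(∇ + 3θ + (θ + J)) + ((J + S_{-3/2}) + (Δ + S_{-1}))) f = (9/10)x^5 - (279/16)x^4 + 18x^3 + 81x^2 + (39/2)x + 39/2

g(x) = (9/10)x^5 - (279/16)x^4 + 18x^3 + 81x^2 + (39/2)x + 39/2


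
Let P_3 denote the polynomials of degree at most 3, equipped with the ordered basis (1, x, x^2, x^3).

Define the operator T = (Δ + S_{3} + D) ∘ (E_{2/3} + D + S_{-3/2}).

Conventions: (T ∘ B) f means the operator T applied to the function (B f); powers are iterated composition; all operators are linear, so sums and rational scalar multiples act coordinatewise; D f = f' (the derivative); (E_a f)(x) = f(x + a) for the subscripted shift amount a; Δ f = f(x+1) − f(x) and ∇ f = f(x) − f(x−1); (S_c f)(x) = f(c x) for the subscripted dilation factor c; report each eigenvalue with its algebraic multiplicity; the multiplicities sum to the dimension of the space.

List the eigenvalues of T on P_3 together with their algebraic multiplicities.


image of 1: 2
image of x: -(3/2)x + 2/3
image of x^2: (117/4)x^2 + 23x + 373/36
image of x^3: -(513/8)x^3 + (123/4)x^2 + (135/8)x + 1207/216
the matrix is upper triangular; its diagonal is (2, -3/2, 117/4, -513/8)
for a triangular matrix the eigenvalues are the diagonal entries, with algebraic multiplicity their repetition count

λ = -513/8 (multiplicity 1), λ = -3/2 (multiplicity 1), λ = 2 (multiplicity 1), λ = 117/4 (multiplicity 1)


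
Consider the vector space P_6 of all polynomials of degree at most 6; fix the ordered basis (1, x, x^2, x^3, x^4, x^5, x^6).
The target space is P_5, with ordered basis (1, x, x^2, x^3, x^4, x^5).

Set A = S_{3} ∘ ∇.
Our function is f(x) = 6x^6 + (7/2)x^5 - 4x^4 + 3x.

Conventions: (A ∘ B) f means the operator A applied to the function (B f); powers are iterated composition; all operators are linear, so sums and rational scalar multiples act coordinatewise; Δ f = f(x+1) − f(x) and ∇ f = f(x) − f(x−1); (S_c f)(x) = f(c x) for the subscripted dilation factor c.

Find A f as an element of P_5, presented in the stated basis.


∇ f = 36x^5 - (145/2)x^4 + 69x^3 - 31x^2 + (5/2)x + 9/2
S_{3} ∇ f = 8748x^5 - (11745/2)x^4 + 1863x^3 - 279x^2 + (15/2)x + 9/2

the result is g(x) = 8748x^5 - (11745/2)x^4 + 1863x^3 - 279x^2 + (15/2)x + 9/2


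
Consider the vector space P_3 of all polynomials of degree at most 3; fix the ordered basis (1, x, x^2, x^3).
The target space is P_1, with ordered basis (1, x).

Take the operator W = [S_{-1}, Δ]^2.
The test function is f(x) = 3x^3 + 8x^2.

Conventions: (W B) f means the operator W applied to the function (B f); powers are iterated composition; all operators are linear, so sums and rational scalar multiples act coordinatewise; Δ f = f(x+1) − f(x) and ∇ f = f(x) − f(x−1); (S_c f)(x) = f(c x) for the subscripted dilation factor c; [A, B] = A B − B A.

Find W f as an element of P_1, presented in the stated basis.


Δ f = 9x^2 + 25x + 11
S_{-1} Δ f = 9x^2 - 25x + 11
S_{-1} f = -3x^3 + 8x^2
Δ S_{-1} f = -9x^2 + 7x + 5
[S_{-1}, Δ] f = 18x^2 - 32x + 6
Δ [S_{-1}, Δ] f = 36x - 14
S_{-1} Δ [S_{-1}, Δ] f = -36x - 14
S_{-1} [S_{-1}, Δ] f = 18x^2 + 32x + 6
Δ S_{-1} [S_{-1}, Δ] f = 36x + 50
[S_{-1}, Δ] [S_{-1}, Δ] f = -72x - 64

g(x) = -72x - 64


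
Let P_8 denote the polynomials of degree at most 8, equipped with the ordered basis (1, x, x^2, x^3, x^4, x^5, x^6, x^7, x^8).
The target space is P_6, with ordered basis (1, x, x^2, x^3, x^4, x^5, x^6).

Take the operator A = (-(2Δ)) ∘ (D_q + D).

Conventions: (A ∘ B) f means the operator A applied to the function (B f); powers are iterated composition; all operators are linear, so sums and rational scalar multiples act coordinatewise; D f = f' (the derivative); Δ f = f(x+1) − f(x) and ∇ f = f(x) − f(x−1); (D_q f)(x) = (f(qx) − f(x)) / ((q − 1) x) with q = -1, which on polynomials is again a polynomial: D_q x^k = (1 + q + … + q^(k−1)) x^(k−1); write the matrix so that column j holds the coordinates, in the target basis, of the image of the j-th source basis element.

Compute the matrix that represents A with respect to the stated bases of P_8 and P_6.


image of 1: 0
image of x: 0
image of x^2: -4
image of x^3: -16x - 8
image of x^4: -24x^2 - 24x - 8
image of x^5: -48x^3 - 72x^2 - 48x - 12
image of x^6: -60x^4 - 120x^3 - 120x^2 - 60x - 12
image of x^7: -96x^5 - 240x^4 - 320x^3 - 240x^2 - 96x - 16
image of x^8: -112x^6 - 336x^5 - 560x^4 - 560x^3 - 336x^2 - 112x - 16
each image's coordinates form column j of the matrix

the matrix is [[0, 0, -4, -8, -8, -12, -12, -16, -16]; [0, 0, 0, -16, -24, -48, -60, -96, -112]; [0, 0, 0, 0, -24, -72, -120, -240, -336]; [0, 0, 0, 0, 0, -48, -120, -320, -560]; [0, 0, 0, 0, 0, 0, -60, -240, -560]; [0, 0, 0, 0, 0, 0, 0, -96, -336]; [0, 0, 0, 0, 0, 0, 0, 0, -112]] (rows listed top to bottom)


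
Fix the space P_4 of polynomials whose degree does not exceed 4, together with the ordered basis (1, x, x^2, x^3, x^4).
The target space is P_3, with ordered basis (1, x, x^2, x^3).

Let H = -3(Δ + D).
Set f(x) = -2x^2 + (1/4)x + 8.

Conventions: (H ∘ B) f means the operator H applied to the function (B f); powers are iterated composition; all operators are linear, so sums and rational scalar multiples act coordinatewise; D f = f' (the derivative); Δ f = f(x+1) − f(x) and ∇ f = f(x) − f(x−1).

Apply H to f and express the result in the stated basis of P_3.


g(x) = 24x + 9/2

Δ f = -4x - 7/4
D f = -4x + 1/4
(Δ + D) f = -8x - 3/2
(-3(Δ + D)) f = 24x + 9/2


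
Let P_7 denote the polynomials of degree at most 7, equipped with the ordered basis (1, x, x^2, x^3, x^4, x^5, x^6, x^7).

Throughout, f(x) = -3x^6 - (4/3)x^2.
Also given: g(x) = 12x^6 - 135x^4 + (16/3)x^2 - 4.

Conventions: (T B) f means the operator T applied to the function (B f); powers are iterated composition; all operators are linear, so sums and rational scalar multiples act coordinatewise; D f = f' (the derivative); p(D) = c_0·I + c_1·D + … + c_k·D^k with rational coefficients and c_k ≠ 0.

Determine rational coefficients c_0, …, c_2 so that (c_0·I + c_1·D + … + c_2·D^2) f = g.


D^0 f = -3x^6 - (4/3)x^2
D^1 f = -18x^5 - (8/3)x
D^2 f = -90x^4 - 8/3
matching coefficients of g against c_0 f + c_1 Df + … from the top degree down determines the c_i
solution: c_0 = -4, c_1 = 0, c_2 = 3/2

c_0 = -4, c_1 = 0, c_2 = 3/2


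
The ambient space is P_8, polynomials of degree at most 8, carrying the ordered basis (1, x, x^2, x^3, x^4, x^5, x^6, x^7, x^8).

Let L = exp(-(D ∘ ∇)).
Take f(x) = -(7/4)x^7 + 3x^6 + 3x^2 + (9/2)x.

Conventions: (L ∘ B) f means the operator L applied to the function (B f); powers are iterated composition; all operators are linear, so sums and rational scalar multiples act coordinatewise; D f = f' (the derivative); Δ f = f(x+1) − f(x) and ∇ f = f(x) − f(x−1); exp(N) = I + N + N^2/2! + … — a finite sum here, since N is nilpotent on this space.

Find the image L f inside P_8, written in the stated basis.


order-1 term: (147/2)x^5 - (1095/4)x^4 + 425x^3 - (1455/4)x^2 + (327/2)x - 145/4
order-2 term: -735x^3 + 2745x^2 - (7305/2)x + 3465/2
order-3 term: 1470x - 2565
the series for exp(-(D ∘ ∇)) f terminates at order 3
exp(-(D ∘ ∇)) f = -(7/4)x^7 + 3x^6 + (147/2)x^5 - (1095/4)x^4 - 310x^3 + (9537/4)x^2 - (4029/2)x - 3475/4

the image equals g(x) = -(7/4)x^7 + 3x^6 + (147/2)x^5 - (1095/4)x^4 - 310x^3 + (9537/4)x^2 - (4029/2)x - 3475/4


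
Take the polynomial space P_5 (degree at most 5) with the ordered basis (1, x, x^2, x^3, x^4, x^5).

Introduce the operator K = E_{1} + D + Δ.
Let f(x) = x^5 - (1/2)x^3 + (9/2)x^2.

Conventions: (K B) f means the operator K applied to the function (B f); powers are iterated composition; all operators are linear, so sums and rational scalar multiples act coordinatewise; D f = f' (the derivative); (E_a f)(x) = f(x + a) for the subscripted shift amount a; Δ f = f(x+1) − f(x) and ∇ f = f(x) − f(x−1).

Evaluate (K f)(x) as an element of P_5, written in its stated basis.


E_{1} f = x^5 + 5x^4 + (19/2)x^3 + 13x^2 + (25/2)x + 5
D f = 5x^4 - (3/2)x^2 + 9x
Δ f = 5x^4 + 10x^3 + (17/2)x^2 + (25/2)x + 5
(E_{1} + D + Δ) f = x^5 + 15x^4 + (39/2)x^3 + 20x^2 + 34x + 10

the result is g(x) = x^5 + 15x^4 + (39/2)x^3 + 20x^2 + 34x + 10


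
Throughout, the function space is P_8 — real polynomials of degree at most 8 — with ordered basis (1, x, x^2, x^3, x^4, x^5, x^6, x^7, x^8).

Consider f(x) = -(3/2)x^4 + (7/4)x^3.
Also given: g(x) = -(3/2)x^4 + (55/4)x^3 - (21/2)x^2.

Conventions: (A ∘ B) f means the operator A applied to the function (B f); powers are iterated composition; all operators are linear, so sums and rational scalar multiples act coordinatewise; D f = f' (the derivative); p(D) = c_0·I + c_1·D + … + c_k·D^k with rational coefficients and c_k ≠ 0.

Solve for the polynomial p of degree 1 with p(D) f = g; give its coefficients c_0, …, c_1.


D^0 f = -(3/2)x^4 + (7/4)x^3
D^1 f = -6x^3 + (21/4)x^2
matching coefficients of g against c_0 f + c_1 Df + … from the top degree down determines the c_i
solution: c_0 = 1, c_1 = -2

c_0 = 1, c_1 = -2


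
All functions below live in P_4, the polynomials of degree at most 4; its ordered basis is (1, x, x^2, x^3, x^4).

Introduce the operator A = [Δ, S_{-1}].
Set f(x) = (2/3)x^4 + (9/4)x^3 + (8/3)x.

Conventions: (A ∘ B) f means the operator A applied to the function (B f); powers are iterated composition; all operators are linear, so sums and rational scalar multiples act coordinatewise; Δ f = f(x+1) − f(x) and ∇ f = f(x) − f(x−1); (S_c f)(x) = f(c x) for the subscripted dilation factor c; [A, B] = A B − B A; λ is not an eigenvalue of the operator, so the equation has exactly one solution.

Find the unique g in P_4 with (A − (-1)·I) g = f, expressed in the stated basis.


write g with unknown coordinates in the stated basis and equate coefficients in (A − (-1)·I) g = f
solving from the highest basis element down gives g = (2/3)x^4 - (37/12)x^3 - (37/2)x^2 + (214/3)x + 273/2
check: A g = (16/3)x^3 + (37/2)x^2 - (206/3)x - 273/2
so A g − (-1)·g = (2/3)x^4 + (9/4)x^3 + (8/3)x = f ✓

g(x) = (2/3)x^4 - (37/12)x^3 - (37/2)x^2 + (214/3)x + 273/2


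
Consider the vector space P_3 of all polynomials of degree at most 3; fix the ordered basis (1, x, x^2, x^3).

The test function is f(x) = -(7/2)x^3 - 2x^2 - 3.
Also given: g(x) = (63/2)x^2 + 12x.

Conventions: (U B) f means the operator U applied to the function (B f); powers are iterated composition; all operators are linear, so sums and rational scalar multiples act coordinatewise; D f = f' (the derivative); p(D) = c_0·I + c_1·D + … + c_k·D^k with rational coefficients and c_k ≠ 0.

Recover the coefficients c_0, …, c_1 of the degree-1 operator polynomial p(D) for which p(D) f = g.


D^0 f = -(7/2)x^3 - 2x^2 - 3
D^1 f = -(21/2)x^2 - 4x
matching coefficients of g against c_0 f + c_1 Df + … from the top degree down determines the c_i
solution: c_0 = 0, c_1 = -3

p(D) = -3·D, i.e. c_0 = 0, c_1 = -3


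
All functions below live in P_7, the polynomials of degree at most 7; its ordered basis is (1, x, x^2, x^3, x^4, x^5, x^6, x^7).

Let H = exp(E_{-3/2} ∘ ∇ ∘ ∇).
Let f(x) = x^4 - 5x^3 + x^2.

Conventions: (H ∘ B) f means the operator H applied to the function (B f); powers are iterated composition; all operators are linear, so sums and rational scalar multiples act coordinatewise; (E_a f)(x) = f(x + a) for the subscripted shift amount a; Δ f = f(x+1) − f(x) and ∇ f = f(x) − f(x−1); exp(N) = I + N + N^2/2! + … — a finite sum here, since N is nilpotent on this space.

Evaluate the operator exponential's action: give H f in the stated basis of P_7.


order-1 term: 12x^2 - 90x + 154
order-2 term: 12
the series for exp(E_{-3/2} ∘ ∇ ∘ ∇) f terminates at order 2
exp(E_{-3/2} ∘ ∇ ∘ ∇) f = x^4 - 5x^3 + 13x^2 - 90x + 166

the image equals g(x) = x^4 - 5x^3 + 13x^2 - 90x + 166


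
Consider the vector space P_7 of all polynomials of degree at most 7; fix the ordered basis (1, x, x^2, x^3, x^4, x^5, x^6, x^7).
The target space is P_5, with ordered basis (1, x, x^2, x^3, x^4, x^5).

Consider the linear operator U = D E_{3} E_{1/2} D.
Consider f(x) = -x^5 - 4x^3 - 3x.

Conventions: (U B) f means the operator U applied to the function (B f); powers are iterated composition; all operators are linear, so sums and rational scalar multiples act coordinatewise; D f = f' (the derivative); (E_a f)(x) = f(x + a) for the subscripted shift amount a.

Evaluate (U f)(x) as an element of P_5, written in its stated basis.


D f = -5x^4 - 12x^2 - 3
E_{1/2} D f = -5x^4 - 10x^3 - (39/2)x^2 - (29/2)x - 101/16
E_{3} E_{1/2} D f = -5x^4 - 70x^3 - (759/2)x^2 - (1883/2)x - 14405/16
D (E_{3} E_{1/2}) D f = -20x^3 - 210x^2 - 759x - 1883/2

the result is g(x) = -20x^3 - 210x^2 - 759x - 1883/2


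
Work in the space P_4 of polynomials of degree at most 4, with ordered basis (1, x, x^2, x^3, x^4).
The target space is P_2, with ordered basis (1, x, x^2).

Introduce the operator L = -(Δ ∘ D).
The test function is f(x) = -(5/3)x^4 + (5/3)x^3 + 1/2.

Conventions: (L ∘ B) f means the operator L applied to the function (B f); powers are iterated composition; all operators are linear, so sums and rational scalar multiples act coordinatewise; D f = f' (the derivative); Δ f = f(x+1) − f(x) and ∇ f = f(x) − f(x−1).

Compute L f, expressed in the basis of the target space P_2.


D f = -(20/3)x^3 + 5x^2
Δ D f = -20x^2 - 10x - 5/3
(-(Δ ∘ D)) f = 20x^2 + 10x + 5/3

the image equals g(x) = 20x^2 + 10x + 5/3


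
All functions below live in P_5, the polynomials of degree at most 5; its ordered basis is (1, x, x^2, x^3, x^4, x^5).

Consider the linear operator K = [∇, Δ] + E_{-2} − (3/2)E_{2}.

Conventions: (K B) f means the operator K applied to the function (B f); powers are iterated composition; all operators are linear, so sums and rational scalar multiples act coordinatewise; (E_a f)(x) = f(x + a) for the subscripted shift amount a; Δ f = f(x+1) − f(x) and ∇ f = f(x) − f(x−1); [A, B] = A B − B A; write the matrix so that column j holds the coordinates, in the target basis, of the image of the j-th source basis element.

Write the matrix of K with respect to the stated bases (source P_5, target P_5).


image of 1: -1/2
image of x: -(1/2)x - 5
image of x^2: -(1/2)x^2 - 10x - 2
image of x^3: -(1/2)x^3 - 15x^2 - 6x - 20
image of x^4: -(1/2)x^4 - 20x^3 - 12x^2 - 80x - 8
image of x^5: -(1/2)x^5 - 25x^4 - 20x^3 - 200x^2 - 40x - 80
each image's coordinates form column j of the matrix

the matrix is [[-1/2, -5, -2, -20, -8, -80]; [0, -1/2, -10, -6, -80, -40]; [0, 0, -1/2, -15, -12, -200]; [0, 0, 0, -1/2, -20, -20]; [0, 0, 0, 0, -1/2, -25]; [0, 0, 0, 0, 0, -1/2]] (rows listed top to bottom)


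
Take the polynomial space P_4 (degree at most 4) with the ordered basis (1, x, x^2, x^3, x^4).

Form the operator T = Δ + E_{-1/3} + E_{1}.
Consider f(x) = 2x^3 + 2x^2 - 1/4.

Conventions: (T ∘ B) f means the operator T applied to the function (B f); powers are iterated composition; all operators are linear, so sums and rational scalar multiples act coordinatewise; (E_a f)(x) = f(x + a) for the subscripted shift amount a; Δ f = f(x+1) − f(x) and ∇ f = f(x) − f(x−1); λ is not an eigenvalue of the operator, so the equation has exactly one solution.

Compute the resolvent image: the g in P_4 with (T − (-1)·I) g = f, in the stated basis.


write g with unknown coordinates in the stated basis and equate coefficients in (T − (-1)·I) g = f
solving from the highest basis element down gives g = (2/3)x^3 - (4/9)x^2 - (74/81)x + 877/2916
check: T g = (4/3)x^3 + (22/9)x^2 + (74/81)x - 803/1458
so T g − (-1)·g = 2x^3 + 2x^2 - 1/4 = f ✓

the image equals g(x) = (2/3)x^3 - (4/9)x^2 - (74/81)x + 877/2916


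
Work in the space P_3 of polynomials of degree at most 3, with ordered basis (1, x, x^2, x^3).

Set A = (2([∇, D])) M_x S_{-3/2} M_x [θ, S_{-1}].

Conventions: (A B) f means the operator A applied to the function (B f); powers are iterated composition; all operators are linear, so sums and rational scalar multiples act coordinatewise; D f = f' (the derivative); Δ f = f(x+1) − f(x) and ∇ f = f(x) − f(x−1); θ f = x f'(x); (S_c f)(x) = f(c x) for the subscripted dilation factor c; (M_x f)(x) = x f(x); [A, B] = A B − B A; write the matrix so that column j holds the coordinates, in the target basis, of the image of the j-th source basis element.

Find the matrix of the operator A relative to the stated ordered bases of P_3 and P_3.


the matrix is [[0, 0, 0, 0]; [0, 0, 0, 0]; [0, 0, 0, 0]; [0, 0, 0, 0]] (rows listed top to bottom)

image of 1: 0
image of x: 0
image of x^2: 0
image of x^3: 0
each image's coordinates form column j of the matrix


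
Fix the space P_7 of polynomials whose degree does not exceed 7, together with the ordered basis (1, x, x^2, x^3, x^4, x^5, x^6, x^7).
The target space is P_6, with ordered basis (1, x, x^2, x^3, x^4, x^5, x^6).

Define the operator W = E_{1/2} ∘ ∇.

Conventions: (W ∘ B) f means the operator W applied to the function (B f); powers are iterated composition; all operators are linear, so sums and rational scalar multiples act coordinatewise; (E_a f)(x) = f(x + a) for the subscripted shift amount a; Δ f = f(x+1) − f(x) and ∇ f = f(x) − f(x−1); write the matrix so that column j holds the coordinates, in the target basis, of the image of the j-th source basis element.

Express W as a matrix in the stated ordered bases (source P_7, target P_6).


the matrix is [[0, 1, 0, 1/4, 0, 1/16, 0, 1/64]; [0, 0, 2, 0, 1, 0, 3/8, 0]; [0, 0, 0, 3, 0, 5/2, 0, 21/16]; [0, 0, 0, 0, 4, 0, 5, 0]; [0, 0, 0, 0, 0, 5, 0, 35/4]; [0, 0, 0, 0, 0, 0, 6, 0]; [0, 0, 0, 0, 0, 0, 0, 7]] (rows listed top to bottom)

image of 1: 0
image of x: 1
image of x^2: 2x
image of x^3: 3x^2 + 1/4
image of x^4: 4x^3 + x
image of x^5: 5x^4 + (5/2)x^2 + 1/16
image of x^6: 6x^5 + 5x^3 + (3/8)x
image of x^7: 7x^6 + (35/4)x^4 + (21/16)x^2 + 1/64
each image's coordinates form column j of the matrix


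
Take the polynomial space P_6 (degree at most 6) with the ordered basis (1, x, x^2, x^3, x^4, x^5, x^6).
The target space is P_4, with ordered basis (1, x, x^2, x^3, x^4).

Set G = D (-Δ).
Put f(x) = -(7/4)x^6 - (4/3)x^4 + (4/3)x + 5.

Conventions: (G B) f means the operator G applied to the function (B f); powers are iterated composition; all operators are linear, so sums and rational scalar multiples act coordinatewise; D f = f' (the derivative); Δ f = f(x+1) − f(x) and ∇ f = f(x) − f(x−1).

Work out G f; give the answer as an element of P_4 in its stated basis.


the image equals g(x) = (105/2)x^4 + 105x^3 + 121x^2 + (137/2)x + 95/6

Δ f = -(21/2)x^5 - (105/4)x^4 - (121/3)x^3 - (137/4)x^2 - (95/6)x - 7/4
(-Δ) f = (21/2)x^5 + (105/4)x^4 + (121/3)x^3 + (137/4)x^2 + (95/6)x + 7/4
D (-Δ) f = (105/2)x^4 + 105x^3 + 121x^2 + (137/2)x + 95/6


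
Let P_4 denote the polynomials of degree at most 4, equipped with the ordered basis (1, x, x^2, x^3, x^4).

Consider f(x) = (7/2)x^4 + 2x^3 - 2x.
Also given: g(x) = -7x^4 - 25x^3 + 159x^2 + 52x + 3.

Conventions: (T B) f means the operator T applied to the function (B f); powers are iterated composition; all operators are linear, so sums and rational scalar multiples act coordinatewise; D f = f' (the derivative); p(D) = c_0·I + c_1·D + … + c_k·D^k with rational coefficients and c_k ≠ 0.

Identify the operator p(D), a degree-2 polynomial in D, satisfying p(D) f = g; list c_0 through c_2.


p(D) = -2·I − (3/2)·D + 4·D^2, i.e. c_0 = -2, c_1 = -3/2, c_2 = 4

D^0 f = (7/2)x^4 + 2x^3 - 2x
D^1 f = 14x^3 + 6x^2 - 2
D^2 f = 42x^2 + 12x
matching coefficients of g against c_0 f + c_1 Df + … from the top degree down determines the c_i
solution: c_0 = -2, c_1 = -3/2, c_2 = 4


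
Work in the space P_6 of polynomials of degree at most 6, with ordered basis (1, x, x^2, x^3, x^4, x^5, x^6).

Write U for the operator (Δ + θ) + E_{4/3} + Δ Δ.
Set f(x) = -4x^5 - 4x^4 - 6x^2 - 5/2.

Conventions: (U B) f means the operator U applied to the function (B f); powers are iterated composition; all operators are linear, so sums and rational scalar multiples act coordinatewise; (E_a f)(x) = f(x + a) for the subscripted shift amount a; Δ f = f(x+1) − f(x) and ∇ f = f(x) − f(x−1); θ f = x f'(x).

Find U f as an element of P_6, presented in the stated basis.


Δ f = -20x^4 - 56x^3 - 64x^2 - 48x - 14
θ f = -20x^5 - 16x^4 - 12x^2
(Δ + θ) f = -20x^5 - 36x^4 - 56x^3 - 76x^2 - 48x - 14
E_{4/3} f = -4x^5 - (92/3)x^4 - (832/9)x^3 - (3874/27)x^2 - (9488/81)x - 20735/486
Δ f = -20x^4 - 56x^3 - 64x^2 - 48x - 14
Δ Δ f = -80x^3 - 288x^2 - 376x - 188
((Δ + θ) + E_{4/3} + Δ Δ) f = -24x^5 - (200/3)x^4 - (2056/9)x^3 - (13702/27)x^2 - (43832/81)x - 118907/486

the result is g(x) = -24x^5 - (200/3)x^4 - (2056/9)x^3 - (13702/27)x^2 - (43832/81)x - 118907/486


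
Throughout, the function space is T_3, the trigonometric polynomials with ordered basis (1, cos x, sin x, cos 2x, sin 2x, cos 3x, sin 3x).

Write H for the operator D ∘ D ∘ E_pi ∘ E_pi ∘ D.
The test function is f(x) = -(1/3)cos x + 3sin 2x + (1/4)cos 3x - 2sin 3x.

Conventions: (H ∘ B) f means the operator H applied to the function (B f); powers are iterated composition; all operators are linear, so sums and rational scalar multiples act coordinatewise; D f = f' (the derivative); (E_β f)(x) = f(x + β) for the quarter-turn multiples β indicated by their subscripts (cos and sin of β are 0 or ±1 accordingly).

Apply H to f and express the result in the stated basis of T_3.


the result is g(x) = -(1/3)sin x - 24cos 2x + 54cos 3x + (27/4)sin 3x

D f = (1/3)sin x + 6cos 2x - 6cos 3x - (3/4)sin 3x
E_pi D f = -(1/3)sin x + 6cos 2x + 6cos 3x + (3/4)sin 3x
E_pi (E_pi ∘ D) f = (1/3)sin x + 6cos 2x - 6cos 3x - (3/4)sin 3x
D E_pi (E_pi ∘ D) f = (1/3)cos x - 12sin 2x - (9/4)cos 3x + 18sin 3x
D D E_pi (E_pi ∘ D) f = -(1/3)sin x - 24cos 2x + 54cos 3x + (27/4)sin 3x


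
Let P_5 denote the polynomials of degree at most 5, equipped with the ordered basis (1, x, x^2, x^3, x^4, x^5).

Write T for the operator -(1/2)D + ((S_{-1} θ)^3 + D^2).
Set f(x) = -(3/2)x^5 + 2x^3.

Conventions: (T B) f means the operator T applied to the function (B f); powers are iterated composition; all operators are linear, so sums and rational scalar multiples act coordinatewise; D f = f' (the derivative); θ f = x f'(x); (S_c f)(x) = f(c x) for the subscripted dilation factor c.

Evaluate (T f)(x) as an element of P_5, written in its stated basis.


D f = -(15/2)x^4 + 6x^2
(-(1/2)D) f = (15/4)x^4 - 3x^2
θ f = -(15/2)x^5 + 6x^3
S_{-1} θ f = (15/2)x^5 - 6x^3
θ (S_{-1} θ) f = (75/2)x^5 - 18x^3
S_{-1} θ (S_{-1} θ) f = -(75/2)x^5 + 18x^3
θ (S_{-1} θ) (S_{-1} θ) f = -(375/2)x^5 + 54x^3
S_{-1} θ (S_{-1} θ) (S_{-1} θ) f = (375/2)x^5 - 54x^3
D f = -(15/2)x^4 + 6x^2
D D f = -30x^3 + 12x
((S_{-1} θ)^3 + D^2) f = (375/2)x^5 - 84x^3 + 12x
(-(1/2)D + ((S_{-1} θ)^3 + D^2)) f = (375/2)x^5 + (15/4)x^4 - 84x^3 - 3x^2 + 12x

the image equals g(x) = (375/2)x^5 + (15/4)x^4 - 84x^3 - 3x^2 + 12x


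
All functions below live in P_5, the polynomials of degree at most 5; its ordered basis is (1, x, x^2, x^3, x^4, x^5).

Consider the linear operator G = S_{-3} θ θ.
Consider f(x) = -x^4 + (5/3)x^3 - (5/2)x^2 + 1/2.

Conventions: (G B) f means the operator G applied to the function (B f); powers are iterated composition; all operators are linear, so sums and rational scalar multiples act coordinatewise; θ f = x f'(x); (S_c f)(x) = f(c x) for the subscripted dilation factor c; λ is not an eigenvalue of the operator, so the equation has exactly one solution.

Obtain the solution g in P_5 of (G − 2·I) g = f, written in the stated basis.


g(x) = -(1/1294)x^4 - (1/147)x^3 - (5/68)x^2 - 1/4

write g with unknown coordinates in the stated basis and equate coefficients in (G − 2·I) g = f
solving from the highest basis element down gives g = -(1/1294)x^4 - (1/147)x^3 - (5/68)x^2 - 1/4
check: G g = -(648/647)x^4 + (81/49)x^3 - (45/17)x^2
so G g − 2·g = -x^4 + (5/3)x^3 - (5/2)x^2 + 1/2 = f ✓


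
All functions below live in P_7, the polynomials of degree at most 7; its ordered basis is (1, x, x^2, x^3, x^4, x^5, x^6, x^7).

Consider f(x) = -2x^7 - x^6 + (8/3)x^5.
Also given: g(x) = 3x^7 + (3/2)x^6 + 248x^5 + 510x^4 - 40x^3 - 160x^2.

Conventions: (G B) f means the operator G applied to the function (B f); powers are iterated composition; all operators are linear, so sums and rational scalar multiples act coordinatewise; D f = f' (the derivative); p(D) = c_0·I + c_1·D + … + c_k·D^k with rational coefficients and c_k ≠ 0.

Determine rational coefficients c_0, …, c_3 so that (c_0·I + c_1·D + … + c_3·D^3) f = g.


D^0 f = -2x^7 - x^6 + (8/3)x^5
D^1 f = -14x^6 - 6x^5 + (40/3)x^4
D^2 f = -84x^5 - 30x^4 + (160/3)x^3
D^3 f = -420x^4 - 120x^3 + 160x^2
matching coefficients of g against c_0 f + c_1 Df + … from the top degree down determines the c_i
solution: c_0 = -3/2, c_1 = 0, c_2 = -3, c_3 = -1

p(D) = -(3/2)·I − 3·D^2 − D^3, i.e. c_0 = -3/2, c_1 = 0, c_2 = -3, c_3 = -1


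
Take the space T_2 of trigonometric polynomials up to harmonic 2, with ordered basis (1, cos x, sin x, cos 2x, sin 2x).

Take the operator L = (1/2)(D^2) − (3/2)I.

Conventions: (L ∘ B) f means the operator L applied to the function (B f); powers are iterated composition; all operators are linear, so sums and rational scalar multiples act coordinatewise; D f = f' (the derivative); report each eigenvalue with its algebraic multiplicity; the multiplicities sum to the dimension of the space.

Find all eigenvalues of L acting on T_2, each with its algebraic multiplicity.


λ = -7/2 (multiplicity 2), λ = -2 (multiplicity 2), λ = -3/2 (multiplicity 1)

image of 1: -3/2
image of cos x: -2cos x
image of sin x: -2sin x
image of cos 2x: -(7/2)cos 2x
image of sin 2x: -(7/2)sin 2x
the matrix is diagonal; its diagonal is (-3/2, -2, -2, -7/2, -7/2)
for a triangular matrix the eigenvalues are the diagonal entries, with algebraic multiplicity their repetition count


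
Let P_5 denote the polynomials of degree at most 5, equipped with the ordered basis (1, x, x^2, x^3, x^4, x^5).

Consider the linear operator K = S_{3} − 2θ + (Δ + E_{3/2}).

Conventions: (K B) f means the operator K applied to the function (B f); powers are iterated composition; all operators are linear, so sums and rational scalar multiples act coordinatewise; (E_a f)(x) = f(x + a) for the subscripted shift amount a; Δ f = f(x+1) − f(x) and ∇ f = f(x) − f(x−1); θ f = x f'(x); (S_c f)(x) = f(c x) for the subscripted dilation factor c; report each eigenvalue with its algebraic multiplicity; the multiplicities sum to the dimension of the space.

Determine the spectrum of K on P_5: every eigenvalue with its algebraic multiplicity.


image of 1: 2
image of x: 2x + 5/2
image of x^2: 6x^2 + 5x + 13/4
image of x^3: 22x^3 + (15/2)x^2 + (39/4)x + 35/8
image of x^4: 74x^4 + 10x^3 + (39/2)x^2 + (35/2)x + 97/16
image of x^5: 234x^5 + (25/2)x^4 + (65/2)x^3 + (175/4)x^2 + (485/16)x + 275/32
the matrix is upper triangular; its diagonal is (2, 2, 6, 22, 74, 234)
for a triangular matrix the eigenvalues are the diagonal entries, with algebraic multiplicity their repetition count

λ = 2 (multiplicity 2), λ = 6 (multiplicity 1), λ = 22 (multiplicity 1), λ = 74 (multiplicity 1), λ = 234 (multiplicity 1)


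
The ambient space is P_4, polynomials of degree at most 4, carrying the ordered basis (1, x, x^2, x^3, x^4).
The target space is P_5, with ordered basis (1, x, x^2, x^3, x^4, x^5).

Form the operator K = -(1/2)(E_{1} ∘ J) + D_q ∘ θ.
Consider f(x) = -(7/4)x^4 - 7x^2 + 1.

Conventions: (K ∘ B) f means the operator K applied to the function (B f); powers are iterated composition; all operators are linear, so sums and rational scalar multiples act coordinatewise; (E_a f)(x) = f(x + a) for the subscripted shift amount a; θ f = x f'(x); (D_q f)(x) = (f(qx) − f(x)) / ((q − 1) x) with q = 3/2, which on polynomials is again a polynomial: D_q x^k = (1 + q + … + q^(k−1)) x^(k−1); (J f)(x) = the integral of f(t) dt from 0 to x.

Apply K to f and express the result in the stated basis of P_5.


J f = -(7/20)x^5 - (7/3)x^3 + x
E_{1} J f = -(7/20)x^5 - (7/4)x^4 - (35/6)x^3 - (21/2)x^2 - (31/4)x - 101/60
(-(1/2)(E_{1} ∘ J)) f = (7/40)x^5 + (7/8)x^4 + (35/12)x^3 + (21/4)x^2 + (31/8)x + 101/120
θ f = -7x^4 - 14x^2
D_q θ f = -(455/8)x^3 - 35x
(-(1/2)(E_{1} ∘ J) + D_q ∘ θ) f = (7/40)x^5 + (7/8)x^4 - (1295/24)x^3 + (21/4)x^2 - (249/8)x + 101/120

the result is g(x) = (7/40)x^5 + (7/8)x^4 - (1295/24)x^3 + (21/4)x^2 - (249/8)x + 101/120


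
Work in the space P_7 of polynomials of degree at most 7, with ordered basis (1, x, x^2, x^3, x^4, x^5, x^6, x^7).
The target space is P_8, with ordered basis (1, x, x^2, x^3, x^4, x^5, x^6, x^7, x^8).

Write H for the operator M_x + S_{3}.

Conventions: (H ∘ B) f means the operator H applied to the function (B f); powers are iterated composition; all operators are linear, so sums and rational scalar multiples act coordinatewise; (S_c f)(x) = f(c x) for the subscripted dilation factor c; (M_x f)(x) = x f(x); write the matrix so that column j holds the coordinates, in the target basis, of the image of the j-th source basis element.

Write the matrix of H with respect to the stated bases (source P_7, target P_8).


image of 1: x + 1
image of x: x^2 + 3x
image of x^2: x^3 + 9x^2
image of x^3: x^4 + 27x^3
image of x^4: x^5 + 81x^4
image of x^5: x^6 + 243x^5
image of x^6: x^7 + 729x^6
image of x^7: x^8 + 2187x^7
each image's coordinates form column j of the matrix

the matrix is [[1, 0, 0, 0, 0, 0, 0, 0]; [1, 3, 0, 0, 0, 0, 0, 0]; [0, 1, 9, 0, 0, 0, 0, 0]; [0, 0, 1, 27, 0, 0, 0, 0]; [0, 0, 0, 1, 81, 0, 0, 0]; [0, 0, 0, 0, 1, 243, 0, 0]; [0, 0, 0, 0, 0, 1, 729, 0]; [0, 0, 0, 0, 0, 0, 1, 2187]; [0, 0, 0, 0, 0, 0, 0, 1]] (rows listed top to bottom)


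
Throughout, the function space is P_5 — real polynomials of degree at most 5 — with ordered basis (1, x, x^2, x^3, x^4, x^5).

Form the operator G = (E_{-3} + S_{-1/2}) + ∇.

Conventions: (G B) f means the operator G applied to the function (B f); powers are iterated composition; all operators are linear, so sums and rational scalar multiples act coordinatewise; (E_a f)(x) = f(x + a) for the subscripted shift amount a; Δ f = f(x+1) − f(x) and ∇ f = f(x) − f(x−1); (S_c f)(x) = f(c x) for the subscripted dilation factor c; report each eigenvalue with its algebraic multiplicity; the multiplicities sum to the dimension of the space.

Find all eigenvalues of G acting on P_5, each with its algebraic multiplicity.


λ = 1/2 (multiplicity 1), λ = 7/8 (multiplicity 1), λ = 31/32 (multiplicity 1), λ = 17/16 (multiplicity 1), λ = 5/4 (multiplicity 1), λ = 2 (multiplicity 1)

image of 1: 2
image of x: (1/2)x - 2
image of x^2: (5/4)x^2 - 4x + 8
image of x^3: (7/8)x^3 - 6x^2 + 24x - 26
image of x^4: (17/16)x^4 - 8x^3 + 48x^2 - 104x + 80
image of x^5: (31/32)x^5 - 10x^4 + 80x^3 - 260x^2 + 400x - 242
the matrix is upper triangular; its diagonal is (2, 1/2, 5/4, 7/8, 17/16, 31/32)
for a triangular matrix the eigenvalues are the diagonal entries, with algebraic multiplicity their repetition count


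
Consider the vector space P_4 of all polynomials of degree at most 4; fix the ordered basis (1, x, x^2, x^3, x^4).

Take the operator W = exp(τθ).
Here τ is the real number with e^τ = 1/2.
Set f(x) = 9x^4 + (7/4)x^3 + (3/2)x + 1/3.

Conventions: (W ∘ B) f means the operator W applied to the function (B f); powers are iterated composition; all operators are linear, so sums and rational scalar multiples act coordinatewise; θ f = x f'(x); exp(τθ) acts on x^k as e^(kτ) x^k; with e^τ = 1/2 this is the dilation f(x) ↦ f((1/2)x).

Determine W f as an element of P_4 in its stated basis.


the image equals g(x) = (9/16)x^4 + (7/32)x^3 + (3/4)x + 1/3

exp(τθ) x^k = e^(kτ) x^k; with e^τ = 1/2 this sends x^k to (1/2)^k x^k
x ↦ 1/2 x
x^3 ↦ 1/8 x^3
x^4 ↦ 1/16 x^4
applying this coordinatewise to f: exp(τθ) f = (9/16)x^4 + (7/32)x^3 + (3/4)x + 1/3


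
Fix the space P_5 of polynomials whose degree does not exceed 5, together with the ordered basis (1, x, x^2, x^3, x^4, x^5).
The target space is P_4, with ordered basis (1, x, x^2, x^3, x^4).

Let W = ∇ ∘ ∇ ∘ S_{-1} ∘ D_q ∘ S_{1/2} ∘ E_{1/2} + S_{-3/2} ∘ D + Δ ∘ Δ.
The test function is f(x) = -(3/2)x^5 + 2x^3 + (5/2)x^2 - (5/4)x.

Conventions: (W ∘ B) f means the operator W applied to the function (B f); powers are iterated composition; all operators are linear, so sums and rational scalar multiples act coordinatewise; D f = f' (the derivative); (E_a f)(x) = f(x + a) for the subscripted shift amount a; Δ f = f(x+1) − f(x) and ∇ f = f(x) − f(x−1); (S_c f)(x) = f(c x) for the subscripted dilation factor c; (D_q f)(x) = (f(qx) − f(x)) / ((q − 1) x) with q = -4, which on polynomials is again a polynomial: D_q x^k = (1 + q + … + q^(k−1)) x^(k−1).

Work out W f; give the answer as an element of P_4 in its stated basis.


the image equals g(x) = -(1215/32)x^4 - 30x^3 - (3069/16)x^2 + (1869/32)x - 391/4

E_{1/2} f = -(3/2)x^5 - (15/4)x^4 - (7/4)x^3 + (29/8)x^2 + (73/32)x + 13/64
S_{1/2} E_{1/2} f = -(3/64)x^5 - (15/64)x^4 - (7/32)x^3 + (29/32)x^2 + (73/64)x + 13/64
D_q S_{1/2} E_{1/2} f = -(615/64)x^4 + (765/64)x^3 - (91/32)x^2 - (87/32)x + 73/64
S_{-1} (D_q ∘ S_{1/2} ∘ E_{1/2}) f = -(615/64)x^4 - (765/64)x^3 - (91/32)x^2 + (87/32)x + 73/64
∇ S_{-1} (D_q ∘ S_{1/2} ∘ E_{1/2}) f = -(615/16)x^3 + (1395/64)x^2 - (529/64)x + 103/32
∇ ∇ S_{-1} (D_q ∘ S_{1/2} ∘ E_{1/2}) f = -(1845/16)x^2 + (5085/32)x - 137/2
D f = -(15/2)x^4 + 6x^2 + 5x - 5/4
S_{-3/2} D f = -(1215/32)x^4 + (27/2)x^2 - (15/2)x - 5/4
Δ f = -(15/2)x^4 - 15x^3 - 9x^2 + (7/2)x + 7/4
Δ Δ f = -30x^3 - 90x^2 - 93x - 28
(∇ ∘ ∇ ∘ S_{-1} ∘ D_q ∘ S_{1/2} ∘ E_{1/2} + S_{-3/2} ∘ D + Δ ∘ Δ) f = -(1215/32)x^4 - 30x^3 - (3069/16)x^2 + (1869/32)x - 391/4


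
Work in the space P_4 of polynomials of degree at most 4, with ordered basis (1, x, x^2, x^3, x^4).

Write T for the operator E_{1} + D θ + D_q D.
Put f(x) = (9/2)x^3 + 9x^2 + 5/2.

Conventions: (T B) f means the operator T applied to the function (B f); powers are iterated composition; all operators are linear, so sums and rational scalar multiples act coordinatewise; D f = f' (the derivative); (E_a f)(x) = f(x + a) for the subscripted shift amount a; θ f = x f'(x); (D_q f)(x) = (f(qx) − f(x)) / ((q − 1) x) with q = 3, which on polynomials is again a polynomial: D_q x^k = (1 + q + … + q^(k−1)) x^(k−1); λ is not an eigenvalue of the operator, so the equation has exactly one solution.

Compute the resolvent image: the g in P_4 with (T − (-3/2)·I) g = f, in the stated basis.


write g with unknown coordinates in the stated basis and equate coefficients in (T − (-3/2)·I) g = f
solving from the highest basis element down gives g = (9/5)x^3 - (126/25)x^2 + (162/125)x + 3307/625
check: T g = (9/5)x^3 + (414/25)x^2 - (243/125)x - 3398/625
so T g − (-3/2)·g = (9/2)x^3 + 9x^2 + 5/2 = f ✓

g(x) = (9/5)x^3 - (126/25)x^2 + (162/125)x + 3307/625


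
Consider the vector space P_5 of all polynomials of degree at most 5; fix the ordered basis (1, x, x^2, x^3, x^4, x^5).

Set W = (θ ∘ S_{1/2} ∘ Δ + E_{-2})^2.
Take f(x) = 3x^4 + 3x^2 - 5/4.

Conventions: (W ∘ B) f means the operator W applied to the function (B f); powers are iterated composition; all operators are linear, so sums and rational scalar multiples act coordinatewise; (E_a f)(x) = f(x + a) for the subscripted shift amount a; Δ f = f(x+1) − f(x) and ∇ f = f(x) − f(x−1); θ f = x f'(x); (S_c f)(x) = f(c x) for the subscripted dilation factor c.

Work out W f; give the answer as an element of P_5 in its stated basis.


the result is g(x) = 3x^4 - 39x^3 + (1011/4)x^2 - (2817/4)x + 3187/4

Δ f = 12x^3 + 18x^2 + 18x + 6
S_{1/2} Δ f = (3/2)x^3 + (9/2)x^2 + 9x + 6
θ S_{1/2} Δ f = (9/2)x^3 + 9x^2 + 9x
E_{-2} f = 3x^4 - 24x^3 + 75x^2 - 108x + 235/4
(θ ∘ S_{1/2} ∘ Δ + E_{-2}) f = 3x^4 - (39/2)x^3 + 84x^2 - 99x + 235/4
Δ (θ ∘ S_{1/2} ∘ Δ + E_{-2}) f = 12x^3 - (81/2)x^2 + (243/2)x - 63/2
S_{1/2} Δ (θ ∘ S_{1/2} ∘ Δ + E_{-2}) f = (3/2)x^3 - (81/8)x^2 + (243/4)x - 63/2
θ S_{1/2} Δ (θ ∘ S_{1/2} ∘ Δ + E_{-2}) f = (9/2)x^3 - (81/4)x^2 + (243/4)x
E_{-2} (θ ∘ S_{1/2} ∘ Δ + E_{-2}) f = 3x^4 - (87/2)x^3 + 273x^2 - 765x + 3187/4
(θ ∘ S_{1/2} ∘ Δ + E_{-2}) (θ ∘ S_{1/2} ∘ Δ + E_{-2}) f = 3x^4 - 39x^3 + (1011/4)x^2 - (2817/4)x + 3187/4
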